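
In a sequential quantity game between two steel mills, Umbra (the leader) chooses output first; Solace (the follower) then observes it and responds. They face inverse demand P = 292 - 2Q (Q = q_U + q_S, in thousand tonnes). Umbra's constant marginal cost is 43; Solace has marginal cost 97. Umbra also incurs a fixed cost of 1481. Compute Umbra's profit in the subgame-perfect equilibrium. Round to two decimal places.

The follower Solace best-responds to any q_U: π_S = (292 - 2Q)q_S - 97q_S.
Setting the follower's marginal profit to zero, 195 - 2q_U - 4q_S = 0, i.e. q_S = (195 - 2q_U)/4.
The leader anticipates this reaction. Substituting into P = 292 - 2Q gives P = 389/2 - q_U, so π_U = (389/2 - q_U)q_U - 43q_U.
Leader FOC: 303/2 - 2q_U = 0, so q_U = 303/4.
Then q_S = (195 - 2·(303/4))/4 = 87/8.
Price P = 292 - 2·(693/8) = 475/4.
Umbra's profit: (475/4 - 43)·(303/4) - 1481 = 4257.0625.

4257.06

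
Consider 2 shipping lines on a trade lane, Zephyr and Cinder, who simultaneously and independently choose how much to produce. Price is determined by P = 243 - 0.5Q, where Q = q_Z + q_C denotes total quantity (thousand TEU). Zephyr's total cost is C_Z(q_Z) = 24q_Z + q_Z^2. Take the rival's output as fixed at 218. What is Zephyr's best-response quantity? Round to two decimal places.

With the rival's output fixed at 218, Zephyr's profit is π_Z = (243 - (1/2)·218 - (1/2)q_Z)q_Z - (24q_Z + q_Z²) = (134 - (1/2)q_Z)q_Z - (24q_Z + q_Z²).
∂π_Z/∂q_Z = 110 - 3q_Z = 0, so q_Z = 110/3.

36.67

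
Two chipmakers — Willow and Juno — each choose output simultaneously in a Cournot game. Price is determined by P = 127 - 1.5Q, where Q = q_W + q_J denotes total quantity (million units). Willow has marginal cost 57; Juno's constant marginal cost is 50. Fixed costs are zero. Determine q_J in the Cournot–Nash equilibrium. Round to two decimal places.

Willow's profit: π_W = (127 - 1.5Q)q_W - (57q_W). Setting ∂π_W/∂q_W = 0: 70 - 3q_W - (3/2)(q_J) = 0.
Juno's first-order condition: 77 - 3q_J - (3/2)(q_W) = 0.
So q_W = (70 - (3/2)q_J)/3 and q_J = (77 - (3/2)q_W)/3.
Solving the pair: q_W = 14, q_J = 56/3.

18.67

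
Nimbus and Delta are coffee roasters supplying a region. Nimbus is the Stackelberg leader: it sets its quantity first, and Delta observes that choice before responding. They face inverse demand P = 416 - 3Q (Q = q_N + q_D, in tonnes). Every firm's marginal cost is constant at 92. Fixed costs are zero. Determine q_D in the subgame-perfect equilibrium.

The follower Delta best-responds to any q_N: π_D = (416 - 3Q)q_D - 92q_D.
∂π_D/∂q_D = 324 - 3q_N - 6q_D = 0 gives the reaction function q_D = (324 - 3q_N)/6.
The leader anticipates this reaction. Substituting into P = 416 - 3Q gives P = 254 - (3/2)q_N, so π_N = (254 - (3/2)q_N)q_N - 92q_N.
Maximising: ∂π_N/∂q_N = 162 - 3q_N = 0, giving q_N = 54.
Then q_D = (324 - 3·54)/6 = 27.

27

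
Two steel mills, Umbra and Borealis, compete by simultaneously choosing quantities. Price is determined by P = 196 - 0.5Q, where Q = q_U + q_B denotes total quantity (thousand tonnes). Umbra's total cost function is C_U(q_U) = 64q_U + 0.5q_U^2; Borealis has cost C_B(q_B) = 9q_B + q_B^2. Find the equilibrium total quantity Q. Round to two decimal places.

106.17

Umbra's profit: π_U = (196 - 0.5Q)q_U - (64q_U + (1/2)q_U²). Setting ∂π_U/∂q_U = 0: 132 - 2q_U - (1/2)(q_B) = 0.
Borealis's first-order condition: 187 - 3q_B - (1/2)(q_U) = 0.
Rearranging gives the reaction functions q_U = (132 - (1/2)q_B)/2 and q_B = (187 - (1/2)q_U)/3.
Solving the pair: q_U = 1210/23, q_B = 1232/23.
Total output Q = 1210/23 + 1232/23 = 106.1739.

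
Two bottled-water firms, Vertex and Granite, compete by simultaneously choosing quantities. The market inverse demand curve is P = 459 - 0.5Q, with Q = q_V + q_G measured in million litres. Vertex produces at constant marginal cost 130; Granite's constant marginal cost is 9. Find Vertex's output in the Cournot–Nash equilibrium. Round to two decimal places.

Vertex's profit: π_V = (459 - 0.5Q)q_V - (130q_V). Setting ∂π_V/∂q_V = 0: 329 - q_V - (1/2)(q_G) = 0.
Granite's profit: π_G = (459 - 0.5Q)q_G - (9q_G). Setting ∂π_G/∂q_G = 0: 450 - q_G - (1/2)(q_V) = 0.
Rearranging gives the reaction functions q_V = (329 - (1/2)q_G) and q_G = (450 - (1/2)q_V).
Substituting one into the other gives q_V = 416/3 and q_G = 1142/3.

138.67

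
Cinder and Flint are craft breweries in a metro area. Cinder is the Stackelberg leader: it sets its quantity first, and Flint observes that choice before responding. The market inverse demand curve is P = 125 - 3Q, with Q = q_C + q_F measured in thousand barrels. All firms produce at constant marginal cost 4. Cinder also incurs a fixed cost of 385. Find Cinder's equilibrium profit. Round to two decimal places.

The follower Flint best-responds to any q_C: π_F = (125 - 3Q)q_F - 4q_F.
∂π_F/∂q_F = 121 - 3q_C - 6q_F = 0 gives the reaction function q_F = (121 - 3q_C)/6.
Cinder substitutes q_F(q_C) into its own profit: π_C = q_C(125 - 3q_C - (121 - 3q_C)/2) - 4q_C = (129/2 - (3/2)q_C)q_C - 4q_C.
Maximising: ∂π_C/∂q_C = 121/2 - 3q_C = 0, giving q_C = 121/6.
Then q_F = (121 - 3·(121/6))/6 = 121/12.
Price P = 125 - 3·(121/4) = 137/4.
Cinder's profit: (137/4 - 4)·(121/6) - 385 = 225.0417.

225.04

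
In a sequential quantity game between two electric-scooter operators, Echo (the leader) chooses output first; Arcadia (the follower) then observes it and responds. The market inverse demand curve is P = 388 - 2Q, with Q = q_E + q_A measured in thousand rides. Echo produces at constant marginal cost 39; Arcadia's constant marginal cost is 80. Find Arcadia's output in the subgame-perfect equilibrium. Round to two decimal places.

The follower Arcadia best-responds to any q_E: π_A = (388 - 2Q)q_A - 80q_A.
Setting the follower's marginal profit to zero, 308 - 2q_E - 4q_A = 0, i.e. q_A = (308 - 2q_E)/4.
Echo substitutes q_A(q_E) into its own profit: π_E = q_E(388 - 2q_E - (308 - 2q_E)/2) - 39q_E = (234 - q_E)q_E - 39q_E.
Leader FOC: 195 - 2q_E = 0, so q_E = 195/2.
Then q_A = (308 - 2·(195/2))/4 = 113/4.

28.25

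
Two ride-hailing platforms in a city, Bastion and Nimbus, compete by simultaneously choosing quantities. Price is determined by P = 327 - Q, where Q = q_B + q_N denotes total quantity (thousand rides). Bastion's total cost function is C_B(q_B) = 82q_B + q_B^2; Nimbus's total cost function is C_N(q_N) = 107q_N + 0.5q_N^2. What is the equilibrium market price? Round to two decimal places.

222.45

Bastion's profit: π_B = (327 - Q)q_B - (82q_B + q_B²). Setting ∂π_B/∂q_B = 0: 245 - 4q_B - (q_N) = 0.
Nimbus's first-order condition: 220 - 3q_N - (q_B) = 0.
Rearranging gives the reaction functions q_B = (245 - q_N)/4 and q_N = (220 - q_B)/3.
Substituting one into the other gives q_B = 515/11 and q_N = 635/11.
Total output Q = 1150/11, so price P = 327 - 1150/11 = 222.4545.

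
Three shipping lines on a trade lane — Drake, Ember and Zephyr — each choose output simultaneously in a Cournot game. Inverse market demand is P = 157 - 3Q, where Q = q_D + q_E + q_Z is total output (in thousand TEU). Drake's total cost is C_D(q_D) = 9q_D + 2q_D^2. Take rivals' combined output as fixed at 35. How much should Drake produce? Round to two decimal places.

4.30

With rivals' combined output fixed at 35, Drake's profit is π_D = (157 - 3·35 - 3q_D)q_D - (9q_D + 2q_D²) = (52 - 3q_D)q_D - (9q_D + 2q_D²).
∂π_D/∂q_D = 43 - 10q_D = 0, so q_D = 43/10.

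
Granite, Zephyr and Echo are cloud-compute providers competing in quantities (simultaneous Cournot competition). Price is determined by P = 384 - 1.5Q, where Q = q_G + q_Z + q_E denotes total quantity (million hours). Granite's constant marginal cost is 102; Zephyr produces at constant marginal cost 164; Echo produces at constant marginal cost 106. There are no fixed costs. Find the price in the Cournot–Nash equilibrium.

Granite's profit: π_G = (384 - 1.5Q)q_G - (102q_G). Setting ∂π_G/∂q_G = 0: 282 - 3q_G - (3/2)(q_Z + q_E) = 0.
Zephyr's first-order condition: 220 - 3q_Z - (3/2)(q_G + q_E) = 0.
Echo's first-order condition: 278 - 3q_E - (3/2)(q_G + q_Z) = 0.
Adding the 3 first-order conditions: 780 − 6Q = 0, so Q = 130.
Back-substituting: q_G = (282 − 195)/(3/2) = 58, q_Z = (220 − 195)/(3/2) = 50/3, q_E = (278 − 195)/(3/2) = 166/3.
Total output Q = 130, so price P = 384 - (3/2)·130 = 189.

189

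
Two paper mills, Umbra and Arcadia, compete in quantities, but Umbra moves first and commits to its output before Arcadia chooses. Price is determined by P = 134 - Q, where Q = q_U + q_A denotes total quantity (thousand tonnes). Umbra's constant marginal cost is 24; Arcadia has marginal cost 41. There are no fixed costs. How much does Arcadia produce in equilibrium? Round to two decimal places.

The follower Arcadia best-responds to any q_U: π_A = (134 - Q)q_A - 41q_A.
∂π_A/∂q_A = 93 - q_U - 2q_A = 0 gives the reaction function q_A = (93 - q_U)/2.
The leader anticipates this reaction. Substituting into P = 134 - Q gives P = 175/2 - (1/2)q_U, so π_U = (175/2 - (1/2)q_U)q_U - 24q_U.
Maximising: ∂π_U/∂q_U = 127/2 - q_U = 0, giving q_U = 127/2.
Then q_A = (93 - 127/2)/2 = 59/4.

14.75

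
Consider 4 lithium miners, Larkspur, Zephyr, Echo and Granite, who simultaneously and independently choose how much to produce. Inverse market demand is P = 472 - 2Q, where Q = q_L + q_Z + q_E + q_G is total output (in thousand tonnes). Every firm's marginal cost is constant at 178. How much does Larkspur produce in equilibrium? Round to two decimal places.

A representative firm's profit is π_i = q_i(472 - 2Q) - 178q_i.
Setting ∂π_i/∂q_i = 0 with rivals' quantities fixed: 294 - 4q_i - 2·Σ_{j≠i} q_j = 0.
With identical firms every q_j equals q_i, so Σ_{j≠i} q_j = 3q_i and 294 = 10q_i, giving q_i = 147/5.

29.40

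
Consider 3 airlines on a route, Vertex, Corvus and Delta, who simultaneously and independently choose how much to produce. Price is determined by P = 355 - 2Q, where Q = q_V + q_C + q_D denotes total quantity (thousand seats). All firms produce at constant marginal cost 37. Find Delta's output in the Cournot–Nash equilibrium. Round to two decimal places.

39.75

A representative firm's profit is π_i = q_i(355 - 2Q) - 37q_i.
Setting ∂π_i/∂q_i = 0 with rivals' quantities fixed: 318 - 4q_i - 2·Σ_{j≠i} q_j = 0.
By symmetry each firm produces the same amount; substituting Σ_{j≠i} q_j = 2q_i yields q_i = 318/8 = 159/4.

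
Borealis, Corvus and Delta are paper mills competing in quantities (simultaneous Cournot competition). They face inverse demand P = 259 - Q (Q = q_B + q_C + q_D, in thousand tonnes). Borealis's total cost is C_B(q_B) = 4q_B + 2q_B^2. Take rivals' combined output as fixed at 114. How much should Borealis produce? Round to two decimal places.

23.50

With rivals' combined output fixed at 114, Borealis's profit is π_B = (259 - 114 - q_B)q_B - (4q_B + 2q_B²) = (145 - q_B)q_B - (4q_B + 2q_B²).
∂π_B/∂q_B = 141 - 6q_B = 0, so q_B = 47/2.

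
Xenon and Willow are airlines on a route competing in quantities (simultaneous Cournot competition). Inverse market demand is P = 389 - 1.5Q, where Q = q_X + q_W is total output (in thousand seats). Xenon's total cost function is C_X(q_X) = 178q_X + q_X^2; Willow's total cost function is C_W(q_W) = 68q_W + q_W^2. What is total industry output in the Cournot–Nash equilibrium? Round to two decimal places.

81.85

Xenon's profit: π_X = (389 - 1.5Q)q_X - (178q_X + q_X²). Setting ∂π_X/∂q_X = 0: 211 - 5q_X - (3/2)(q_W) = 0.
Willow's profit: π_W = (389 - 1.5Q)q_W - (68q_W + q_W²). Setting ∂π_W/∂q_W = 0: 321 - 5q_W - (3/2)(q_X) = 0.
Best responses: q_X = (211 - (3/2)q_W)/5, q_W = (321 - (3/2)q_X)/5.
Solving the pair: q_X = 25.2088, q_W = 56.6374.
Total output Q = 25.2088 + 56.6374 = 1064/13.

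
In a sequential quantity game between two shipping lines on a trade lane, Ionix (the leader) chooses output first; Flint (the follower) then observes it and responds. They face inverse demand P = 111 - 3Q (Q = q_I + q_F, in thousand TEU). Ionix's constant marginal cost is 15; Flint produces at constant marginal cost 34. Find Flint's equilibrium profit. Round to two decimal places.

31.69

The follower Flint best-responds to any q_I: π_F = (111 - 3Q)q_F - 34q_F.
Setting the follower's marginal profit to zero, 77 - 3q_I - 6q_F = 0, i.e. q_F = (77 - 3q_I)/6.
The leader anticipates this reaction. Substituting into P = 111 - 3Q gives P = 145/2 - (3/2)q_I, so π_I = (145/2 - (3/2)q_I)q_I - 15q_I.
Leader FOC: 115/2 - 3q_I = 0, so q_I = 115/6.
Then q_F = (77 - 3·(115/6))/6 = 13/4.
Price P = 111 - 3·(269/12) = 175/4.
Flint's profit: (175/4 - 34)·(13/4) = 507/16.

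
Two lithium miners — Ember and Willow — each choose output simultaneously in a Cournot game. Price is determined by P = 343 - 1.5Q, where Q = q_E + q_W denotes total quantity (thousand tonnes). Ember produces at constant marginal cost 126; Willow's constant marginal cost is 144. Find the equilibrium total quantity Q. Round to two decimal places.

92.44

Ember's profit: π_E = (343 - 1.5Q)q_E - (126q_E). Setting ∂π_E/∂q_E = 0: 217 - 3q_E - (3/2)(q_W) = 0.
Willow's profit: π_W = (343 - 1.5Q)q_W - (144q_W). Setting ∂π_W/∂q_W = 0: 199 - 3q_W - (3/2)(q_E) = 0.
Best responses: q_E = (217 - (3/2)q_W)/3, q_W = (199 - (3/2)q_E)/3.
Substituting one into the other gives q_E = 470/9 and q_W = 362/9.
Total output Q = 470/9 + 362/9 = 832/9.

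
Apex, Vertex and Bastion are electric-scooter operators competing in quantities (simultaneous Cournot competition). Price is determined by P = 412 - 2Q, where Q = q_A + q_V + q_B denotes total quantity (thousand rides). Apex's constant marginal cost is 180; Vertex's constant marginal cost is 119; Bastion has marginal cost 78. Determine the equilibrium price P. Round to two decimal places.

197.25

Apex's profit: π_A = (412 - 2Q)q_A - (180q_A). Setting ∂π_A/∂q_A = 0: 232 - 4q_A - 2(q_V + q_B) = 0.
Vertex's profit: π_V = (412 - 2Q)q_V - (119q_V). Setting ∂π_V/∂q_V = 0: 293 - 4q_V - 2(q_A + q_B) = 0.
Bastion's first-order condition: 334 - 4q_B - 2(q_A + q_V) = 0.
Adding the 3 conditions: 859 − 4Q − 4Q = 0, i.e. Q = 859/8.
Back-substituting: q_A = (232 − 859/4)/2 = 69/8, q_V = (293 − 859/4)/2 = 313/8, q_B = (334 − 859/4)/2 = 477/8.
Total output Q = 859/8, so price P = 412 - 2·(859/8) = 789/4.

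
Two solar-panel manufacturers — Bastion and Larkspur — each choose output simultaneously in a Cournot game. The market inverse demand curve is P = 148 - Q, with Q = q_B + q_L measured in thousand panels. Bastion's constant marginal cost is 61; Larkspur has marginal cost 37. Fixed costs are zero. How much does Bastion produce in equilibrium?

Bastion's profit: π_B = (148 - Q)q_B - (61q_B). Setting ∂π_B/∂q_B = 0: 87 - 2q_B - (q_L) = 0.
Larkspur's profit: π_L = (148 - Q)q_L - (37q_L). Setting ∂π_L/∂q_L = 0: 111 - 2q_L - (q_B) = 0.
Rearranging gives the reaction functions q_B = (87 - q_L)/2 and q_L = (111 - q_B)/2.
Substituting one into the other gives q_B = 21 and q_L = 45.

21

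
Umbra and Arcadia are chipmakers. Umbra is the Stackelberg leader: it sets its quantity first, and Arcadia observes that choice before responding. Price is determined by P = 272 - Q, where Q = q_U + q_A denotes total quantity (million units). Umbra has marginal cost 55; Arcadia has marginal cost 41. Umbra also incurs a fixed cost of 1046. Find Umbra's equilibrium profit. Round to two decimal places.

Solve by backward induction. Given q_U, the follower Arcadia maximises π_A = (272 - q_U - q_A)q_A - 41q_A.
Setting the follower's marginal profit to zero, 231 - q_U - 2q_A = 0, i.e. q_A = (231 - q_U)/2.
Umbra substitutes q_A(q_U) into its own profit: π_U = q_U(272 - q_U - (231 - q_U)/2) - 55q_U = (313/2 - (1/2)q_U)q_U - 55q_U.
The leader's first-order condition 203/2 - q_U = 0 yields q_U = 203/2.
Then q_A = (231 - 203/2)/2 = 259/4.
Price P = 272 - 665/4 = 423/4.
Umbra's profit: (423/4 - 55)·(203/2) - 1046 = 4105.1250.

4105.13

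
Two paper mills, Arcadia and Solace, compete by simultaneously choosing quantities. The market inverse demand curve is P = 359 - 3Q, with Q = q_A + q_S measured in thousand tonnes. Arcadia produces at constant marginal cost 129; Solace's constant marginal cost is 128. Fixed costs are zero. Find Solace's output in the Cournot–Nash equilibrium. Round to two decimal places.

Arcadia's profit: π_A = (359 - 3Q)q_A - (129q_A). Setting ∂π_A/∂q_A = 0: 230 - 6q_A - 3(q_S) = 0.
Solace's first-order condition: 231 - 6q_S - 3(q_A) = 0.
So q_A = (230 - 3q_S)/6 and q_S = (231 - 3q_A)/6.
Substituting one into the other gives q_A = 229/9 and q_S = 232/9.

25.78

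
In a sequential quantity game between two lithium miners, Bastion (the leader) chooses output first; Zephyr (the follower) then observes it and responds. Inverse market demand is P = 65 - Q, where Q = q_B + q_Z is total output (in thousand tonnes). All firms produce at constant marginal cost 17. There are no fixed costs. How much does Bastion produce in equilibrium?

24

The follower Zephyr best-responds to any q_B: π_Z = (65 - Q)q_Z - 17q_Z.
Follower FOC: 48 - q_B - 2q_Z = 0, so q_Z(q_B) = (48 - q_B)/2.
The leader anticipates this reaction. Substituting into P = 65 - Q gives P = 41 - (1/2)q_B, so π_B = (41 - (1/2)q_B)q_B - 17q_B.
Maximising: ∂π_B/∂q_B = 24 - q_B = 0, giving q_B = 24.
Then q_Z = (48 - 24)/2 = 12.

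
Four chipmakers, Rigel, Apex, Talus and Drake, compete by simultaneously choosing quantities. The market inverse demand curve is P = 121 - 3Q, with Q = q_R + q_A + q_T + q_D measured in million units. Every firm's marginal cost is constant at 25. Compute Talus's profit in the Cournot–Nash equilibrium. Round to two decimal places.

A representative firm's profit is π_i = q_i(121 - 3Q) - 25q_i.
Setting ∂π_i/∂q_i = 0 with rivals' quantities fixed: 96 - 6q_i - 3·Σ_{j≠i} q_j = 0.
By symmetry each firm produces the same amount; substituting Σ_{j≠i} q_j = 3q_i yields q_i = 96/15 = 32/5.
Price P = 121 - 3·(128/5) = 221/5.
Talus's profit: (221/5 - 25)·(32/5) = 122.8800.

122.88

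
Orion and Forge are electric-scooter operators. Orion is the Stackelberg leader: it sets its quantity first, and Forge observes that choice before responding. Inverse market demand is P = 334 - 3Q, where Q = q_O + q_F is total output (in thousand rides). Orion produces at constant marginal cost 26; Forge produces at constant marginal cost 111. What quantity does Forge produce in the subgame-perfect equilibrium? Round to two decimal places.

The follower Forge best-responds to any q_O: π_F = (334 - 3Q)q_F - 111q_F.
Follower FOC: 223 - 3q_O - 6q_F = 0, so q_F(q_O) = (223 - 3q_O)/6.
Orion substitutes q_F(q_O) into its own profit: π_O = q_O(334 - 3q_O - (223 - 3q_O)/2) - 26q_O = (445/2 - (3/2)q_O)q_O - 26q_O.
Leader FOC: 393/2 - 3q_O = 0, so q_O = 131/2.
Then q_F = (223 - 3·(131/2))/6 = 53/12.

4.42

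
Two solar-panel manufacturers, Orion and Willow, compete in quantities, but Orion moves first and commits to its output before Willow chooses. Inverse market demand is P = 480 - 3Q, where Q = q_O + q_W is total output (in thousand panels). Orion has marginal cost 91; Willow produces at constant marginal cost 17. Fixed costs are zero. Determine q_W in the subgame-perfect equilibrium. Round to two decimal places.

50.92

Solve by backward induction. Given q_O, the follower Willow maximises π_W = (480 - 3q_O - 3q_W)q_W - 17q_W.
∂π_W/∂q_W = 463 - 3q_O - 6q_W = 0 gives the reaction function q_W = (463 - 3q_O)/6.
Orion substitutes q_W(q_O) into its own profit: π_O = q_O(480 - 3q_O - (463 - 3q_O)/2) - 91q_O = (497/2 - (3/2)q_O)q_O - 91q_O.
The leader's first-order condition 315/2 - 3q_O = 0 yields q_O = 105/2.
Then q_W = (463 - 3·(105/2))/6 = 611/12.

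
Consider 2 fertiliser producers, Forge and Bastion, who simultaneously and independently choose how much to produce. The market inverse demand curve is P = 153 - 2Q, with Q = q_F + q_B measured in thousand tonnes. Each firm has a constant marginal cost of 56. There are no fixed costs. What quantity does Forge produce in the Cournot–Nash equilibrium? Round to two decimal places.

16.17

Each firm earns π_i = (153 - 2Q)q_i - 56q_i.
Setting ∂π_i/∂q_i = 0 with rivals' quantities fixed: 97 - 4q_i - 2q_j = 0.
With identical firms every q_j equals q_i, so q_j = q_i and 97 = 6q_i, giving q_i = 97/6.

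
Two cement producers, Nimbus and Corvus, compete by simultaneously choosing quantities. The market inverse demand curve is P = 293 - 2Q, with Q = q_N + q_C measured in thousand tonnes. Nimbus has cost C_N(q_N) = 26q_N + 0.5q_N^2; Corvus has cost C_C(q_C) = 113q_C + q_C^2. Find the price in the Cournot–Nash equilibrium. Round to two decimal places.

169.31

Nimbus's profit: π_N = (293 - 2Q)q_N - (26q_N + (1/2)q_N²). Setting ∂π_N/∂q_N = 0: 267 - 5q_N - 2(q_C) = 0.
Corvus's profit: π_C = (293 - 2Q)q_C - (113q_C + q_C²). Setting ∂π_C/∂q_C = 0: 180 - 6q_C - 2(q_N) = 0.
So q_N = (267 - 2q_C)/5 and q_C = (180 - 2q_N)/6.
Substituting one into the other gives q_N = 621/13 and q_C = 183/13.
Total output Q = 804/13, so price P = 293 - 2·(804/13) = 169.3077.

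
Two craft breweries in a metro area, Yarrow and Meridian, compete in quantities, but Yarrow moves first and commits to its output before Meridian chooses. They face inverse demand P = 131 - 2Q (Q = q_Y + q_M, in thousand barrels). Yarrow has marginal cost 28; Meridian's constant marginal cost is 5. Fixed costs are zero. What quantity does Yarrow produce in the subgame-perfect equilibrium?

Solve by backward induction. Given q_Y, the follower Meridian maximises π_M = (131 - 2q_Y - 2q_M)q_M - 5q_M.
Follower FOC: 126 - 2q_Y - 4q_M = 0, so q_M(q_Y) = (126 - 2q_Y)/4.
The leader anticipates this reaction. Substituting into P = 131 - 2Q gives P = 68 - q_Y, so π_Y = (68 - q_Y)q_Y - 28q_Y.
The leader's first-order condition 40 - 2q_Y = 0 yields q_Y = 20.
Then q_M = (126 - 2·20)/4 = 43/2.

20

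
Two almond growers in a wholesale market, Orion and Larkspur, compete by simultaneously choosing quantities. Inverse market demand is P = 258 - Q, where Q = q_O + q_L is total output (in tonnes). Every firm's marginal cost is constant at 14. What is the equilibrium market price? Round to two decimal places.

Each firm earns π_i = (258 - Q)q_i - 14q_i.
Setting ∂π_i/∂q_i = 0 with rivals' quantities fixed: 244 - 2q_i - q_j = 0.
By symmetry each firm produces the same amount; substituting q_j = q_i yields q_i = 244/3.
Total output Q = 488/3, so price P = 258 - 488/3 = 286/3.

95.33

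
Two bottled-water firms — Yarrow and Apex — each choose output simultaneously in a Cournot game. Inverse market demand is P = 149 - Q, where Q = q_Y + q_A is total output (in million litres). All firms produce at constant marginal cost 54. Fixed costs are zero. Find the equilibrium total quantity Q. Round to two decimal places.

A representative firm's profit is π_i = q_i(149 - Q) - 54q_i.
First-order condition (treating rivals' output as given): 95 - 2q_i - q_j = 0.
With identical firms every q_j equals q_i, so q_j = q_i and 95 = 3q_i, giving q_i = 95/3.
Total output Q = 95/3 + 95/3 = 190/3.

63.33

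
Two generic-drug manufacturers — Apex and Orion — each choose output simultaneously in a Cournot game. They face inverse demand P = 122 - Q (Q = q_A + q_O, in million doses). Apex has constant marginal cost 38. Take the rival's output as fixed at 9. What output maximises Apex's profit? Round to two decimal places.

With the rival's output fixed at 9, Apex's profit is π_A = (122 - 9 - q_A)q_A - (38q_A) = (113 - q_A)q_A - (38q_A).
∂π_A/∂q_A = 75 - 2q_A = 0, so q_A = 75/2.

37.50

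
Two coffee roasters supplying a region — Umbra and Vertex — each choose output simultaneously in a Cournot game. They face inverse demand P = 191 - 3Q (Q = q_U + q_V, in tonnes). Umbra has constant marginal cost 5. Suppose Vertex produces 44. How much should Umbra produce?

With the rival's output fixed at 44, Umbra's profit is π_U = (191 - 3·44 - 3q_U)q_U - (5q_U) = (59 - 3q_U)q_U - (5q_U).
∂π_U/∂q_U = 54 - 6q_U = 0, so q_U = 9.

9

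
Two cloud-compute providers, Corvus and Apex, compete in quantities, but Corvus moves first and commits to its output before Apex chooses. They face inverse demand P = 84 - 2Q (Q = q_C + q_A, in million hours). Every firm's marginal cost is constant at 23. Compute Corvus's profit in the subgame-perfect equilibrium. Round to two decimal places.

Solve by backward induction. Given q_C, the follower Apex maximises π_A = (84 - 2q_C - 2q_A)q_A - 23q_A.
Follower FOC: 61 - 2q_C - 4q_A = 0, so q_A(q_C) = (61 - 2q_C)/4.
Corvus substitutes q_A(q_C) into its own profit: π_C = q_C(84 - 2q_C - (61 - 2q_C)/2) - 23q_C = (107/2 - q_C)q_C - 23q_C.
Leader FOC: 61/2 - 2q_C = 0, so q_C = 61/4.
Then q_A = (61 - 2·(61/4))/4 = 61/8.
Price P = 84 - 2·(183/8) = 153/4.
Corvus's profit: (153/4 - 23)·(61/4) = 232.5625.

232.56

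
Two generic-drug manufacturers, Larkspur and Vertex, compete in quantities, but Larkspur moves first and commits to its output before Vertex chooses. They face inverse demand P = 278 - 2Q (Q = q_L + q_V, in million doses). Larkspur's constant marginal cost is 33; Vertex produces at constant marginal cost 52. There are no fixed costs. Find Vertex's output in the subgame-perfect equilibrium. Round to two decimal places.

Solve by backward induction. Given q_L, the follower Vertex maximises π_V = (278 - 2q_L - 2q_V)q_V - 52q_V.
∂π_V/∂q_V = 226 - 2q_L - 4q_V = 0 gives the reaction function q_V = (226 - 2q_L)/4.
The leader anticipates this reaction. Substituting into P = 278 - 2Q gives P = 165 - q_L, so π_L = (165 - q_L)q_L - 33q_L.
Maximising: ∂π_L/∂q_L = 132 - 2q_L = 0, giving q_L = 66.
Then q_V = (226 - 2·66)/4 = 47/2.

23.50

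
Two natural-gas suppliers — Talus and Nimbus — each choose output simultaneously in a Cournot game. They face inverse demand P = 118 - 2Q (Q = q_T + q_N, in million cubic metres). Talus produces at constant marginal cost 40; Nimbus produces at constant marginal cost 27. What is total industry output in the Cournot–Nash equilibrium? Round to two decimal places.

Talus's profit: π_T = (118 - 2Q)q_T - (40q_T). Setting ∂π_T/∂q_T = 0: 78 - 4q_T - 2(q_N) = 0.
Nimbus's first-order condition: 91 - 4q_N - 2(q_T) = 0.
So q_T = (78 - 2q_N)/4 and q_N = (91 - 2q_T)/4.
Substituting one into the other gives q_T = 65/6 and q_N = 52/3.
Total output Q = 65/6 + 52/3 = 169/6.

28.17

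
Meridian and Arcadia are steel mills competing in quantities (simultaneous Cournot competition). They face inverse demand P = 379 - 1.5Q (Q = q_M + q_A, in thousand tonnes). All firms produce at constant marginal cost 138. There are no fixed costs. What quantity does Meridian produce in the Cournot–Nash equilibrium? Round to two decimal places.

A representative firm's profit is π_i = q_i(379 - 1.5Q) - 138q_i.
First-order condition (treating rivals' output as given): 241 - 3q_i - (3/2)q_j = 0.
With identical firms every q_j equals q_i, so q_j = q_i and 241 = (9/2)q_i, giving q_i = 482/9.

53.56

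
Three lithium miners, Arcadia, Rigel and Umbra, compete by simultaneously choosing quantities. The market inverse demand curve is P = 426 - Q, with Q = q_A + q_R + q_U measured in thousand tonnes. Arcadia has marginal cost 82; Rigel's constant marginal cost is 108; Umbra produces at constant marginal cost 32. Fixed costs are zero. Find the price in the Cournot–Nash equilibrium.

Arcadia's profit: π_A = (426 - Q)q_A - (82q_A). Setting ∂π_A/∂q_A = 0: 344 - 2q_A - (q_R + q_U) = 0.
Rigel's first-order condition: 318 - 2q_R - (q_A + q_U) = 0.
Umbra's first-order condition: 394 - 2q_U - (q_A + q_R) = 0.
Adding the 3 conditions: 1056 − 2Q − 2Q = 0, i.e. Q = 264.
Back-substituting: q_A = (344 − 264) = 80, q_R = (318 − 264) = 54, q_U = (394 − 264) = 130.
Total output Q = 264, so price P = 426 - 264 = 162.

162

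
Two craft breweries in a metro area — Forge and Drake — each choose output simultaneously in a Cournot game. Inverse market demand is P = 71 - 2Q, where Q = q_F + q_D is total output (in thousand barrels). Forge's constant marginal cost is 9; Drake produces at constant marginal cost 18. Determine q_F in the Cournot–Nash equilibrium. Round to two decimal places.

11.83

Forge's profit: π_F = (71 - 2Q)q_F - (9q_F). Setting ∂π_F/∂q_F = 0: 62 - 4q_F - 2(q_D) = 0.
Drake's profit: π_D = (71 - 2Q)q_D - (18q_D). Setting ∂π_D/∂q_D = 0: 53 - 4q_D - 2(q_F) = 0.
So q_F = (62 - 2q_D)/4 and q_D = (53 - 2q_F)/4.
Substituting one into the other gives q_F = 71/6 and q_D = 22/3.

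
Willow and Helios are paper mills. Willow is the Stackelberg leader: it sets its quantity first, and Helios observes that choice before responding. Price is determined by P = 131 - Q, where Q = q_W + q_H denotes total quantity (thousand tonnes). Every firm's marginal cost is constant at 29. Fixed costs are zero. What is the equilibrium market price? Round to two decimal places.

Solve by backward induction. Given q_W, the follower Helios maximises π_H = (131 - q_W - q_H)q_H - 29q_H.
Setting the follower's marginal profit to zero, 102 - q_W - 2q_H = 0, i.e. q_H = (102 - q_W)/2.
Willow substitutes q_H(q_W) into its own profit: π_W = q_W(131 - q_W - (102 - q_W)/2) - 29q_W = (80 - (1/2)q_W)q_W - 29q_W.
The leader's first-order condition 51 - q_W = 0 yields q_W = 51.
Then q_H = (102 - 51)/2 = 51/2.
Total output Q = 153/2, so price P = 131 - 153/2 = 109/2.

54.50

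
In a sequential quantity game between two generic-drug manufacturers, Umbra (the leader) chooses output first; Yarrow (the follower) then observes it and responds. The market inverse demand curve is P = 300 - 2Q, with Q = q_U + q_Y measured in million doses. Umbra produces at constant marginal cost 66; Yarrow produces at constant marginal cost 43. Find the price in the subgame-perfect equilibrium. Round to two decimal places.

118.75

Solve by backward induction. Given q_U, the follower Yarrow maximises π_Y = (300 - 2q_U - 2q_Y)q_Y - 43q_Y.
Follower FOC: 257 - 2q_U - 4q_Y = 0, so q_Y(q_U) = (257 - 2q_U)/4.
Umbra substitutes q_Y(q_U) into its own profit: π_U = q_U(300 - 2q_U - (257 - 2q_U)/2) - 66q_U = (343/2 - q_U)q_U - 66q_U.
The leader's first-order condition 211/2 - 2q_U = 0 yields q_U = 211/4.
Then q_Y = (257 - 2·(211/4))/4 = 303/8.
Total output Q = 725/8, so price P = 300 - 2·(725/8) = 475/4.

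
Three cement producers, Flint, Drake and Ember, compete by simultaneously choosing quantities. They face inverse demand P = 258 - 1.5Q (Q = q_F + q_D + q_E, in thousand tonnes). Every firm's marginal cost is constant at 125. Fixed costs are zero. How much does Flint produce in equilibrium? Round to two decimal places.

22.17

Each firm earns π_i = (258 - 1.5Q)q_i - 125q_i.
Setting ∂π_i/∂q_i = 0 with rivals' quantities fixed: 133 - 3q_i - (3/2)·Σ_{j≠i} q_j = 0.
By symmetry each firm produces the same amount; substituting Σ_{j≠i} q_j = 2q_i yields q_i = 133/6.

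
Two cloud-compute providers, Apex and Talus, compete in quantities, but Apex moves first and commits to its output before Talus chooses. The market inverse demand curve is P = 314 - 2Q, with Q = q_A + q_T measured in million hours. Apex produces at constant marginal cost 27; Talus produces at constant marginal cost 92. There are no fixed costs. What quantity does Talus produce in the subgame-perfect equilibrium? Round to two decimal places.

11.50

Solve by backward induction. Given q_A, the follower Talus maximises π_T = (314 - 2q_A - 2q_T)q_T - 92q_T.
∂π_T/∂q_T = 222 - 2q_A - 4q_T = 0 gives the reaction function q_T = (222 - 2q_A)/4.
The leader anticipates this reaction. Substituting into P = 314 - 2Q gives P = 203 - q_A, so π_A = (203 - q_A)q_A - 27q_A.
The leader's first-order condition 176 - 2q_A = 0 yields q_A = 88.
Then q_T = (222 - 2·88)/4 = 23/2.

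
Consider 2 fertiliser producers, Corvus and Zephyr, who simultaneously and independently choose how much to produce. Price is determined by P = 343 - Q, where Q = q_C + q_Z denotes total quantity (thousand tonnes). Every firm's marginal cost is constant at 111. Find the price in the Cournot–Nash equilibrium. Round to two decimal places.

Each firm earns π_i = (343 - Q)q_i - 111q_i.
First-order condition (treating rivals' output as given): 232 - 2q_i - q_j = 0.
By symmetry each firm produces the same amount; substituting q_j = q_i yields q_i = 232/3.
Total output Q = 464/3, so price P = 343 - 464/3 = 565/3.

188.33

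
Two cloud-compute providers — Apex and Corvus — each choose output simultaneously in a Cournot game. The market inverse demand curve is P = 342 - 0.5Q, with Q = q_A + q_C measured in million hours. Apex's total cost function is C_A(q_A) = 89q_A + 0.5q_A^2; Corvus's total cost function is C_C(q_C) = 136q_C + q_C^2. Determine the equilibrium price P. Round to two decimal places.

Apex's profit: π_A = (342 - 0.5Q)q_A - (89q_A + (1/2)q_A²). Setting ∂π_A/∂q_A = 0: 253 - 2q_A - (1/2)(q_C) = 0.
Corvus's first-order condition: 206 - 3q_C - (1/2)(q_A) = 0.
So q_A = (253 - (1/2)q_C)/2 and q_C = (206 - (1/2)q_A)/3.
Solving the pair: q_A = 114.0870, q_C = 1142/23.
Total output Q = 163.7391, so price P = 342 - (1/2)·163.7391 = 260.1304.

260.13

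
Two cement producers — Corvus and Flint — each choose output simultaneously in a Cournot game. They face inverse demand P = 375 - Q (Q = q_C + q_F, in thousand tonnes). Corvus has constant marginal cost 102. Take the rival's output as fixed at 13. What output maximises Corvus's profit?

With the rival's output fixed at 13, Corvus's profit is π_C = (375 - 13 - q_C)q_C - (102q_C) = (362 - q_C)q_C - (102q_C).
∂π_C/∂q_C = 260 - 2q_C = 0, so q_C = 130.

130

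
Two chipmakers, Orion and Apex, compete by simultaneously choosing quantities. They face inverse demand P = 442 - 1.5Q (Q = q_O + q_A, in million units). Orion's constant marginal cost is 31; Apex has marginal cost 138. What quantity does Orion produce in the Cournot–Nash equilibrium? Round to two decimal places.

115.11

Orion's profit: π_O = (442 - 1.5Q)q_O - (31q_O). Setting ∂π_O/∂q_O = 0: 411 - 3q_O - (3/2)(q_A) = 0.
Apex's profit: π_A = (442 - 1.5Q)q_A - (138q_A). Setting ∂π_A/∂q_A = 0: 304 - 3q_A - (3/2)(q_O) = 0.
Best responses: q_O = (411 - (3/2)q_A)/3, q_A = (304 - (3/2)q_O)/3.
Substituting one into the other gives q_O = 1036/9 and q_A = 394/9.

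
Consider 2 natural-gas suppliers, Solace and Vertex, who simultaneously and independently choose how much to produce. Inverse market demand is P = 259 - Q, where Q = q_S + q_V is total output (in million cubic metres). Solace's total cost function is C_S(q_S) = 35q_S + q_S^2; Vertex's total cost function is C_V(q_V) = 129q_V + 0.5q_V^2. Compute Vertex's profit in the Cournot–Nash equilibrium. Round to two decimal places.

Solace's profit: π_S = (259 - Q)q_S - (35q_S + q_S²). Setting ∂π_S/∂q_S = 0: 224 - 4q_S - (q_V) = 0.
Vertex's first-order condition: 130 - 3q_V - (q_S) = 0.
Best responses: q_S = (224 - q_V)/4, q_V = (130 - q_S)/3.
Solving the pair: q_S = 542/11, q_V = 296/11.
Price P = 259 - 838/11 = 182.8182.
Vertex's profit: 182.8182·(296/11) - 129·(296/11) - (1/2)(296/11)² = 1086.1488.

1086.15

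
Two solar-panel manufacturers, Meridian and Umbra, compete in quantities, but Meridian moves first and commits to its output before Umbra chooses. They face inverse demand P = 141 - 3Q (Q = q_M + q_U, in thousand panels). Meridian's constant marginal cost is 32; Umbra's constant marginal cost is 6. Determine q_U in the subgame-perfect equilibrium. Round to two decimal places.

Solve by backward induction. Given q_M, the follower Umbra maximises π_U = (141 - 3q_M - 3q_U)q_U - 6q_U.
∂π_U/∂q_U = 135 - 3q_M - 6q_U = 0 gives the reaction function q_U = (135 - 3q_M)/6.
The leader anticipates this reaction. Substituting into P = 141 - 3Q gives P = 147/2 - (3/2)q_M, so π_M = (147/2 - (3/2)q_M)q_M - 32q_M.
The leader's first-order condition 83/2 - 3q_M = 0 yields q_M = 83/6.
Then q_U = (135 - 3·(83/6))/6 = 187/12.

15.58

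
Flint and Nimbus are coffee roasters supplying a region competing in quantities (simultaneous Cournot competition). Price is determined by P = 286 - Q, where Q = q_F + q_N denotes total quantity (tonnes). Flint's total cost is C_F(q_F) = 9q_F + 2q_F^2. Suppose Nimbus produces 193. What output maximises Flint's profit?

14

With the rival's output fixed at 193, Flint's profit is π_F = (286 - 193 - q_F)q_F - (9q_F + 2q_F²) = (93 - q_F)q_F - (9q_F + 2q_F²).
∂π_F/∂q_F = 84 - 6q_F = 0, so q_F = 14.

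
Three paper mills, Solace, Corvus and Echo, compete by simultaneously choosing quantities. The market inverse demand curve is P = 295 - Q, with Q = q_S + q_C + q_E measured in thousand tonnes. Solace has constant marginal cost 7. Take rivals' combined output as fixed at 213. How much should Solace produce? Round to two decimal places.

37.50

With rivals' combined output fixed at 213, Solace's profit is π_S = (295 - 213 - q_S)q_S - (7q_S) = (82 - q_S)q_S - (7q_S).
∂π_S/∂q_S = 75 - 2q_S = 0, so q_S = 75/2.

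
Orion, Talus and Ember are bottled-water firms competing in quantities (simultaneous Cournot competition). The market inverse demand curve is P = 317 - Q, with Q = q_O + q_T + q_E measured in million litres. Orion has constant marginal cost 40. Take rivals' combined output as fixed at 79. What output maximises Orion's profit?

99

With rivals' combined output fixed at 79, Orion's profit is π_O = (317 - 79 - q_O)q_O - (40q_O) = (238 - q_O)q_O - (40q_O).
∂π_O/∂q_O = 198 - 2q_O = 0, so q_O = 99.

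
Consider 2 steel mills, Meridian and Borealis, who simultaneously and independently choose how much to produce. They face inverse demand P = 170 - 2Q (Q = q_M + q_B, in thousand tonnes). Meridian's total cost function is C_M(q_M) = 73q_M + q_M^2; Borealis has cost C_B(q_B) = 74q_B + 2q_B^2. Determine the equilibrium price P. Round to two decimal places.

126.09

Meridian's profit: π_M = (170 - 2Q)q_M - (73q_M + q_M²). Setting ∂π_M/∂q_M = 0: 97 - 6q_M - 2(q_B) = 0.
Borealis's first-order condition: 96 - 8q_B - 2(q_M) = 0.
So q_M = (97 - 2q_B)/6 and q_B = (96 - 2q_M)/8.
Substituting one into the other gives q_M = 146/11 and q_B = 191/22.
Total output Q = 483/22, so price P = 170 - 2·(483/22) = 1387/11.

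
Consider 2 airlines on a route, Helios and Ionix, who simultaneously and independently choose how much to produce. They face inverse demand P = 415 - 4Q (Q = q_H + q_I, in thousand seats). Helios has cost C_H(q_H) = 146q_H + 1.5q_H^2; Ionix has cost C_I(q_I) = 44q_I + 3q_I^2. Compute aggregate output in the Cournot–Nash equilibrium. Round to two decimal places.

38.31

Helios's profit: π_H = (415 - 4Q)q_H - (146q_H + (3/2)q_H²). Setting ∂π_H/∂q_H = 0: 269 - 11q_H - 4(q_I) = 0.
Ionix's first-order condition: 371 - 14q_I - 4(q_H) = 0.
Best responses: q_H = (269 - 4q_I)/11, q_I = (371 - 4q_H)/14.
Substituting one into the other gives q_H = 1141/69 and q_I = 21.7754.
Total output Q = 1141/69 + 21.7754 = 38.3116.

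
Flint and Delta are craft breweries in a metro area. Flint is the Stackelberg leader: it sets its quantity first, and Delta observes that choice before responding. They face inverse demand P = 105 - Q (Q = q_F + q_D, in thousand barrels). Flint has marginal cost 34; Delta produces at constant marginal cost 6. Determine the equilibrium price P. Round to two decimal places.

The follower Delta best-responds to any q_F: π_D = (105 - Q)q_D - 6q_D.
Follower FOC: 99 - q_F - 2q_D = 0, so q_D(q_F) = (99 - q_F)/2.
The leader anticipates this reaction. Substituting into P = 105 - Q gives P = 111/2 - (1/2)q_F, so π_F = (111/2 - (1/2)q_F)q_F - 34q_F.
Leader FOC: 43/2 - q_F = 0, so q_F = 43/2.
Then q_D = (99 - 43/2)/2 = 155/4.
Total output Q = 241/4, so price P = 105 - 241/4 = 179/4.

44.75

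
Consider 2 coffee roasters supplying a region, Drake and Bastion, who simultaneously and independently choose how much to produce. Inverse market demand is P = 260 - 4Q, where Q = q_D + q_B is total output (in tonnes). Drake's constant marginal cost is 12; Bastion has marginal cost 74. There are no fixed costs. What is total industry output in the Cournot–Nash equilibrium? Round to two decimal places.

36.17

Drake's profit: π_D = (260 - 4Q)q_D - (12q_D). Setting ∂π_D/∂q_D = 0: 248 - 8q_D - 4(q_B) = 0.
Bastion's profit: π_B = (260 - 4Q)q_B - (74q_B). Setting ∂π_B/∂q_B = 0: 186 - 8q_B - 4(q_D) = 0.
So q_D = (248 - 4q_B)/8 and q_B = (186 - 4q_D)/8.
Solving the pair: q_D = 155/6, q_B = 31/3.
Total output Q = 155/6 + 31/3 = 217/6.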